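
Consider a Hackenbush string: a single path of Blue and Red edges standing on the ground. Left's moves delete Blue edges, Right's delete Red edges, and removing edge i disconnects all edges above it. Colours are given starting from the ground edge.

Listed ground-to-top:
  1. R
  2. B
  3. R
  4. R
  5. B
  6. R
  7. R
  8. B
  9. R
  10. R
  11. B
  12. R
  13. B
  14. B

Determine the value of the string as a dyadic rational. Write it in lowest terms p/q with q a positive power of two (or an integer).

-7017/8192

edge 1 of 14 (R): { none | 0 } → -1
edge 2 of 14 (B): { -1 | 0 } → -1/2
edge 3 of 14 (R): { -1 | -1/2 0 } → -3/4
edge 4 of 14 (R): { -1 | -3/4 -1/2 0 } → -7/8
edge 5 of 14 (B): { -1 -7/8 | -3/4 -1/2 0 } → -13/16
edge 6 of 14 (R): { -1 -7/8 | -13/16 -3/4 -1/2 0 } → -27/32
edge 7 of 14 (R): { -1 -7/8 | -27/32 -13/16 -3/4 -1/2 0 } → -55/64
edge 8 of 14 (B): { -1 -7/8 -55/64 | -27/32 -13/16 -3/4 -1/2 0 } → -109/128
edge 9 of 14 (R): { -1 -7/8 -55/64 | -109/128 -27/32 -13/16 -3/4 -1/2 0 } → -219/256
edge 10 of 14 (R): { -1 -7/8 -55/64 | -219/256 -109/128 -27/32 -13/16 -3/4 -1/2 0 } → -439/512
edge 11 of 14 (B): { -1 -7/8 -55/64 -439/512 | -219/256 -109/128 -27/32 -13/16 -3/4 -1/2 0 } → -877/1024
edge 12 of 14 (R): { -1 -7/8 -55/64 -439/512 | -877/1024 -219/256 -109/128 -27/32 -13/16 -3/4 -1/2 0 } → -1755/2048
edge 13 of 14 (B): { -1 -7/8 -55/64 -439/512 -1755/2048 | -877/1024 -219/256 -109/128 -27/32 -13/16 -3/4 -1/2 0 } → -3509/4096
edge 14 of 14 (B): { -1 -7/8 -55/64 -439/512 -1755/2048 -3509/4096 | -877/1024 -219/256 -109/128 -27/32 -13/16 -3/4 -1/2 0 } → -7017/8192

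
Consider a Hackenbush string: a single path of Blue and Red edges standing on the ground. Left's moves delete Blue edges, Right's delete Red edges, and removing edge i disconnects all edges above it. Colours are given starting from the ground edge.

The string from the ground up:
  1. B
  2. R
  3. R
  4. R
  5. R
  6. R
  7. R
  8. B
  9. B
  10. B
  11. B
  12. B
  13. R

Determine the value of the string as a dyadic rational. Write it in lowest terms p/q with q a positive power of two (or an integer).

125/4096

Recurse on prefixes of the 13-edge string B R R R R R R B B B B B R:
edge 1 of 13 (B): { 0 | — } gives 1
edge 2 of 13 (R): { 0 | 1 } gives 1/2
edge 3 of 13 (R): { 0 | 1/2; 1 } gives 1/4
edge 4 of 13 (R): { 0 | 1/4; 1/2; 1 } gives 1/8
edge 5 of 13 (R): { 0 | 1/8; 1/4; 1/2; 1 } gives 1/16
edge 6 of 13 (R): { 0 | 1/16; 1/8; 1/4; 1/2; 1 } gives 1/32
edge 7 of 13 (R): { 0 | 1/32; 1/16; 1/8; 1/4; 1/2; 1 } gives 1/64
edge 8 of 13 (B): { 0; 1/64 | 1/32; 1/16; 1/8; 1/4; 1/2; 1 } gives 3/128
edge 9 of 13 (B): { 0; 1/64; 3/128 | 1/32; 1/16; 1/8; 1/4; 1/2; 1 } gives 7/256
edge 10 of 13 (B): { 0; 1/64; 3/128; 7/256 | 1/32; 1/16; 1/8; 1/4; 1/2; 1 } gives 15/512
edge 11 of 13 (B): { 0; 1/64; 3/128; 7/256; 15/512 | 1/32; 1/16; 1/8; 1/4; 1/2; 1 } gives 31/1024
edge 12 of 13 (B): { 0; 1/64; 3/128; 7/256; 15/512; 31/1024 | 1/32; 1/16; 1/8; 1/4; 1/2; 1 } gives 63/2048
edge 13 of 13 (R): { 0; 1/64; 3/128; 7/256; 15/512; 31/1024 | 63/2048; 1/32; 1/16; 1/8; 1/4; 1/2; 1 } gives 125/4096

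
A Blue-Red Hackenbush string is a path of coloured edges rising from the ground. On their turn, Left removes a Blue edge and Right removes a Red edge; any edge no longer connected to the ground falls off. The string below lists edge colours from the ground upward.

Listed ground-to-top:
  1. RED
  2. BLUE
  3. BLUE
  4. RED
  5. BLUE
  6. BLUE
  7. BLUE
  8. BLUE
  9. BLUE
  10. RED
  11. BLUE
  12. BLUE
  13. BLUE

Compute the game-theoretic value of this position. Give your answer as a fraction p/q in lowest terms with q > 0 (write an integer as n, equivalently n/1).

edge 1 of 13 (RED): { (no moves) | 0 } → -1
edge 2 of 13 (BLUE): { -1 | 0 } → -1/2
edge 3 of 13 (BLUE): { -1,-1/2 | 0 } → -1/4
edge 4 of 13 (RED): { -1,-1/2 | -1/4,0 } → -3/8
edge 5 of 13 (BLUE): { -1,-1/2,-3/8 | -1/4,0 } → -5/16
edge 6 of 13 (BLUE): { -1,-1/2,-3/8,-5/16 | -1/4,0 } → -9/32
edge 7 of 13 (BLUE): { -1,-1/2,-3/8,-5/16,-9/32 | -1/4,0 } → -17/64
edge 8 of 13 (BLUE): { -1,-1/2,-3/8,-5/16,-9/32,-17/64 | -1/4,0 } → -33/128
edge 9 of 13 (BLUE): { -1,-1/2,-3/8,-5/16,-9/32,-17/64,-33/128 | -1/4,0 } → -65/256
edge 10 of 13 (RED): { -1,-1/2,-3/8,-5/16,-9/32,-17/64,-33/128 | -65/256,-1/4,0 } → -131/512
edge 11 of 13 (BLUE): { -1,-1/2,-3/8,-5/16,-9/32,-17/64,-33/128,-131/512 | -65/256,-1/4,0 } → -261/1024
edge 12 of 13 (BLUE): { -1,-1/2,-3/8,-5/16,-9/32,-17/64,-33/128,-131/512,-261/1024 | -65/256,-1/4,0 } → -521/2048
edge 13 of 13 (BLUE): { -1,-1/2,-3/8,-5/16,-9/32,-17/64,-33/128,-131/512,-261/1024,-521/2048 | -65/256,-1/4,0 } → -1041/4096

-1041/4096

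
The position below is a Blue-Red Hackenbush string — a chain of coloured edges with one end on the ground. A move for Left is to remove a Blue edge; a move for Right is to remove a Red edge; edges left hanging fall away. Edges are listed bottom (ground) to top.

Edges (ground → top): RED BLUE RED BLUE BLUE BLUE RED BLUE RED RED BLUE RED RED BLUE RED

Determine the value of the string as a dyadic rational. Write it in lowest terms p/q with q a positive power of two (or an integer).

-8923/16384

1 of 15 · R · max L −∞ · min R 0 gives -1
2 of 15 · RB · max L -1 · min R 0 gives -1/2
3 of 15 · RBR · max L -1 · min R -1/2 gives -3/4
4 of 15 · RBRB · max L -3/4 · min R -1/2 gives -5/8
5 of 15 · RBRBB · max L -5/8 · min R -1/2 gives -9/16
6 of 15 · RBRBBB · max L -9/16 · min R -1/2 gives -17/32
7 of 15 · RBRBBBR · max L -9/16 · min R -17/32 gives -35/64
8 of 15 · RBRBBBRB · max L -35/64 · min R -17/32 gives -69/128
9 of 15 · RBRBBBRBR · max L -35/64 · min R -69/128 gives -139/256
10 of 15 · RBRBBBRBRR · max L -35/64 · min R -139/256 gives -279/512
11 of 15 · RBRBBBRBRRB · max L -279/512 · min R -139/256 gives -557/1024
12 of 15 · RBRBBBRBRRBR · max L -279/512 · min R -557/1024 gives -1115/2048
13 of 15 · RBRBBBRBRRBRR · max L -279/512 · min R -1115/2048 gives -2231/4096
14 of 15 · RBRBBBRBRRBRRB · max L -2231/4096 · min R -1115/2048 gives -4461/8192
15 of 15 · RBRBBBRBRRBRRBR · max L -2231/4096 · min R -4461/8192 gives -8923/16384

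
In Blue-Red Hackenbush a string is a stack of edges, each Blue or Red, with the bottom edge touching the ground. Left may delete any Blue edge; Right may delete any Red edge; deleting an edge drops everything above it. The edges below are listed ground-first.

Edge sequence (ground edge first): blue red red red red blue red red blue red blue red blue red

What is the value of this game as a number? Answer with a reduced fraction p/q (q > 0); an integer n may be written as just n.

597/8192

Build v(s[:k]) for k = 1..14, string s = blue red red red red blue red red blue red blue red blue red.
v(b) = { 0 | — } → 1
v(br) = { 0 | 1 } → 1/2
v(brr) = { 0 | 1/2,1 } → 1/4
v(brrr) = { 0 | 1/4,1/2,1 } → 1/8
v(brrrr) = { 0 | 1/8,1/4,1/2,1 } → 1/16
v(brrrrb) = { 0,1/16 | 1/8,1/4,1/2,1 } → 3/32
v(brrrrbr) = { 0,1/16 | 3/32,1/8,1/4,1/2,1 } → 5/64
v(brrrrbrr) = { 0,1/16 | 5/64,3/32,1/8,1/4,1/2,1 } → 9/128
v(brrrrbrrb) = { 0,1/16,9/128 | 5/64,3/32,1/8,1/4,1/2,1 } → 19/256
v(brrrrbrrbr) = { 0,1/16,9/128 | 19/256,5/64,3/32,1/8,1/4,1/2,1 } → 37/512
v(brrrrbrrbrb) = { 0,1/16,9/128,37/512 | 19/256,5/64,3/32,1/8,1/4,1/2,1 } → 75/1024
v(brrrrbrrbrbr) = { 0,1/16,9/128,37/512 | 75/1024,19/256,5/64,3/32,1/8,1/4,1/2,1 } → 149/2048
v(brrrrbrrbrbrb) = { 0,1/16,9/128,37/512,149/2048 | 75/1024,19/256,5/64,3/32,1/8,1/4,1/2,1 } → 299/4096
v(brrrrbrrbrbrbr) = { 0,1/16,9/128,37/512,149/2048 | 299/4096,75/1024,19/256,5/64,3/32,1/8,1/4,1/2,1 } → 597/8192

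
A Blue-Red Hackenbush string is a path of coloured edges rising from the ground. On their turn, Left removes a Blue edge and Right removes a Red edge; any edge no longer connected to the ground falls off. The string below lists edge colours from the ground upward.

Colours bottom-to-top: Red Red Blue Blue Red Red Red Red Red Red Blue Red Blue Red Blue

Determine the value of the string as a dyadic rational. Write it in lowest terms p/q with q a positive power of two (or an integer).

R: Left {  }, Right { 0 } ⇒ simplest -1
RR: Left {  }, Right { -1, 0 } ⇒ simplest -2
RRB: Left { -2 }, Right { -1, 0 } ⇒ simplest -3/2
RRBB: Left { -2, -3/2 }, Right { -1, 0 } ⇒ simplest -5/4
RRBBR: Left { -2, -3/2 }, Right { -5/4, -1, 0 } ⇒ simplest -11/8
RRBBRR: Left { -2, -3/2 }, Right { -11/8, -5/4, -1, 0 } ⇒ simplest -23/16
RRBBRRR: Left { -2, -3/2 }, Right { -23/16, -11/8, -5/4, -1, 0 } ⇒ simplest -47/32
RRBBRRRR: Left { -2, -3/2 }, Right { -47/32, -23/16, -11/8, -5/4, -1, 0 } ⇒ simplest -95/64
RRBBRRRRR: Left { -2, -3/2 }, Right { -95/64, -47/32, -23/16, -11/8, -5/4, -1, 0 } ⇒ simplest -191/128
RRBBRRRRRR: Left { -2, -3/2 }, Right { -191/128, -95/64, -47/32, -23/16, -11/8, -5/4, -1, 0 } ⇒ simplest -383/256
RRBBRRRRRRB: Left { -2, -3/2, -383/256 }, Right { -191/128, -95/64, -47/32, -23/16, -11/8, -5/4, -1, 0 } ⇒ simplest -765/512
RRBBRRRRRRBR: Left { -2, -3/2, -383/256 }, Right { -765/512, -191/128, -95/64, -47/32, -23/16, -11/8, -5/4, -1, 0 } ⇒ simplest -1531/1024
RRBBRRRRRRBRB: Left { -2, -3/2, -383/256, -1531/1024 }, Right { -765/512, -191/128, -95/64, -47/32, -23/16, -11/8, -5/4, -1, 0 } ⇒ simplest -3061/2048
RRBBRRRRRRBRBR: Left { -2, -3/2, -383/256, -1531/1024 }, Right { -3061/2048, -765/512, -191/128, -95/64, -47/32, -23/16, -11/8, -5/4, -1, 0 } ⇒ simplest -6123/4096
RRBBRRRRRRBRBRB: Left { -2, -3/2, -383/256, -1531/1024, -6123/4096 }, Right { -3061/2048, -765/512, -191/128, -95/64, -47/32, -23/16, -11/8, -5/4, -1, 0 } ⇒ simplest -12245/8192

-12245/8192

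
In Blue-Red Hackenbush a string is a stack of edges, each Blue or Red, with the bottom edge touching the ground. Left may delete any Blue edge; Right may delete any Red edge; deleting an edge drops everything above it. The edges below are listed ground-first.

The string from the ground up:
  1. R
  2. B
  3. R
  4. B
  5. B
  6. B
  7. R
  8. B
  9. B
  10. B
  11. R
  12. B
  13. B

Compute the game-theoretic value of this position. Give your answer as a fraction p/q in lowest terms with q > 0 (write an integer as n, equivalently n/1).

val(R) = { ∅ | 0 } → -1
val(RB) = { -1 | 0 } → -1/2
val(RBR) = { -1 | -1/2, 0 } → -3/4
val(RBRB) = { -1, -3/4 | -1/2, 0 } → -5/8
val(RBRBB) = { -1, -3/4, -5/8 | -1/2, 0 } → -9/16
val(RBRBBB) = { -1, -3/4, -5/8, -9/16 | -1/2, 0 } → -17/32
val(RBRBBBR) = { -1, -3/4, -5/8, -9/16 | -17/32, -1/2, 0 } → -35/64
val(RBRBBBRB) = { -1, -3/4, -5/8, -9/16, -35/64 | -17/32, -1/2, 0 } → -69/128
val(RBRBBBRBB) = { -1, -3/4, -5/8, -9/16, -35/64, -69/128 | -17/32, -1/2, 0 } → -137/256
val(RBRBBBRBBB) = { -1, -3/4, -5/8, -9/16, -35/64, -69/128, -137/256 | -17/32, -1/2, 0 } → -273/512
val(RBRBBBRBBBR) = { -1, -3/4, -5/8, -9/16, -35/64, -69/128, -137/256 | -273/512, -17/32, -1/2, 0 } → -547/1024
val(RBRBBBRBBBRB) = { -1, -3/4, -5/8, -9/16, -35/64, -69/128, -137/256, -547/1024 | -273/512, -17/32, -1/2, 0 } → -1093/2048
val(RBRBBBRBBBRBB) = { -1, -3/4, -5/8, -9/16, -35/64, -69/128, -137/256, -547/1024, -1093/2048 | -273/512, -17/32, -1/2, 0 } → -2185/4096

-2185/4096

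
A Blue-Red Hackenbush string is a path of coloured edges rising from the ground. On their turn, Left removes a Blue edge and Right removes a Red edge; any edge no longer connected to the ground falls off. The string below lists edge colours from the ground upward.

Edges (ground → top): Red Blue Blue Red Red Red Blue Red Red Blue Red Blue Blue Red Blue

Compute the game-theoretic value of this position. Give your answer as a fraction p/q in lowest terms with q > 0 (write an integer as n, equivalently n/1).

step 1: add Red to get R; options L={ — } R={ 0 } → -1
step 2: add Blue to get RB; options L={ -1 } R={ 0 } → -1/2
step 3: add Blue to get RBB; options L={ -1; -1/2 } R={ 0 } → -1/4
step 4: add Red to get RBBR; options L={ -1; -1/2 } R={ -1/4; 0 } → -3/8
step 5: add Red to get RBBRR; options L={ -1; -1/2 } R={ -3/8; -1/4; 0 } → -7/16
step 6: add Red to get RBBRRR; options L={ -1; -1/2 } R={ -7/16; -3/8; -1/4; 0 } → -15/32
step 7: add Blue to get RBBRRRB; options L={ -1; -1/2; -15/32 } R={ -7/16; -3/8; -1/4; 0 } → -29/64
step 8: add Red to get RBBRRRBR; options L={ -1; -1/2; -15/32 } R={ -29/64; -7/16; -3/8; -1/4; 0 } → -59/128
step 9: add Red to get RBBRRRBRR; options L={ -1; -1/2; -15/32 } R={ -59/128; -29/64; -7/16; -3/8; -1/4; 0 } → -119/256
step 10: add Blue to get RBBRRRBRRB; options L={ -1; -1/2; -15/32; -119/256 } R={ -59/128; -29/64; -7/16; -3/8; -1/4; 0 } → -237/512
step 11: add Red to get RBBRRRBRRBR; options L={ -1; -1/2; -15/32; -119/256 } R={ -237/512; -59/128; -29/64; -7/16; -3/8; -1/4; 0 } → -475/1024
step 12: add Blue to get RBBRRRBRRBRB; options L={ -1; -1/2; -15/32; -119/256; -475/1024 } R={ -237/512; -59/128; -29/64; -7/16; -3/8; -1/4; 0 } → -949/2048
step 13: add Blue to get RBBRRRBRRBRBB; options L={ -1; -1/2; -15/32; -119/256; -475/1024; -949/2048 } R={ -237/512; -59/128; -29/64; -7/16; -3/8; -1/4; 0 } → -1897/4096
step 14: add Red to get RBBRRRBRRBRBBR; options L={ -1; -1/2; -15/32; -119/256; -475/1024; -949/2048 } R={ -1897/4096; -237/512; -59/128; -29/64; -7/16; -3/8; -1/4; 0 } → -3795/8192
step 15: add Blue to get RBBRRRBRRBRBBRB; options L={ -1; -1/2; -15/32; -119/256; -475/1024; -949/2048; -3795/8192 } R={ -1897/4096; -237/512; -59/128; -29/64; -7/16; -3/8; -1/4; 0 } → -7589/16384

-7589/16384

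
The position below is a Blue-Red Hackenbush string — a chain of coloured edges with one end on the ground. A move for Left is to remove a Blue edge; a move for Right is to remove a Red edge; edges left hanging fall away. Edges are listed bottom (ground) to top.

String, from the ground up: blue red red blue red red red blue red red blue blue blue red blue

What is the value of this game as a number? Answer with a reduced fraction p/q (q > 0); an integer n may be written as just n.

4411/16384

Recurse on prefixes of the 15-edge string blue red red blue red red red blue red red blue blue blue red blue:
edge 1 of 15 (blue): { 0 | (no moves) } gives 1
edge 2 of 15 (red): { 0 | 1 } gives 1/2
edge 3 of 15 (red): { 0 | 1/2,1 } gives 1/4
edge 4 of 15 (blue): { 0,1/4 | 1/2,1 } gives 3/8
edge 5 of 15 (red): { 0,1/4 | 3/8,1/2,1 } gives 5/16
edge 6 of 15 (red): { 0,1/4 | 5/16,3/8,1/2,1 } gives 9/32
edge 7 of 15 (red): { 0,1/4 | 9/32,5/16,3/8,1/2,1 } gives 17/64
edge 8 of 15 (blue): { 0,1/4,17/64 | 9/32,5/16,3/8,1/2,1 } gives 35/128
edge 9 of 15 (red): { 0,1/4,17/64 | 35/128,9/32,5/16,3/8,1/2,1 } gives 69/256
edge 10 of 15 (red): { 0,1/4,17/64 | 69/256,35/128,9/32,5/16,3/8,1/2,1 } gives 137/512
edge 11 of 15 (blue): { 0,1/4,17/64,137/512 | 69/256,35/128,9/32,5/16,3/8,1/2,1 } gives 275/1024
edge 12 of 15 (blue): { 0,1/4,17/64,137/512,275/1024 | 69/256,35/128,9/32,5/16,3/8,1/2,1 } gives 551/2048
edge 13 of 15 (blue): { 0,1/4,17/64,137/512,275/1024,551/2048 | 69/256,35/128,9/32,5/16,3/8,1/2,1 } gives 1103/4096
edge 14 of 15 (red): { 0,1/4,17/64,137/512,275/1024,551/2048 | 1103/4096,69/256,35/128,9/32,5/16,3/8,1/2,1 } gives 2205/8192
edge 15 of 15 (blue): { 0,1/4,17/64,137/512,275/1024,551/2048,2205/8192 | 1103/4096,69/256,35/128,9/32,5/16,3/8,1/2,1 } gives 4411/16384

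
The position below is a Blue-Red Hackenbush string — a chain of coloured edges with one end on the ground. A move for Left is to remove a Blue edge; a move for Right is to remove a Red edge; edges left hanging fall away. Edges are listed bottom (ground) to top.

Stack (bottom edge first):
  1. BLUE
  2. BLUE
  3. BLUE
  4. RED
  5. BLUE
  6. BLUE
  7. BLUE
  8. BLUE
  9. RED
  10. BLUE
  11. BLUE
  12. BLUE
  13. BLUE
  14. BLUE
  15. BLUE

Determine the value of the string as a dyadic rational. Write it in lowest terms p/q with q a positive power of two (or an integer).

12159/4096

v_1 [B]  L=[0]  R=[]  = 1
v_2 [BB]  L=[0,1]  R=[]  = 2
v_3 [BBB]  L=[0,1,2]  R=[]  = 3
v_4 [BBBR]  L=[0,1,2]  R=[3]  = 5/2
v_5 [BBBRB]  L=[0,1,2,5/2]  R=[3]  = 11/4
v_6 [BBBRBB]  L=[0,1,2,5/2,11/4]  R=[3]  = 23/8
v_7 [BBBRBBB]  L=[0,1,2,5/2,11/4,23/8]  R=[3]  = 47/16
v_8 [BBBRBBBB]  L=[0,1,2,5/2,11/4,23/8,47/16]  R=[3]  = 95/32
v_9 [BBBRBBBBR]  L=[0,1,2,5/2,11/4,23/8,47/16]  R=[95/32,3]  = 189/64
v_10 [BBBRBBBBRB]  L=[0,1,2,5/2,11/4,23/8,47/16,189/64]  R=[95/32,3]  = 379/128
v_11 [BBBRBBBBRBB]  L=[0,1,2,5/2,11/4,23/8,47/16,189/64,379/128]  R=[95/32,3]  = 759/256
v_12 [BBBRBBBBRBBB]  L=[0,1,2,5/2,11/4,23/8,47/16,189/64,379/128,759/256]  R=[95/32,3]  = 1519/512
v_13 [BBBRBBBBRBBBB]  L=[0,1,2,5/2,11/4,23/8,47/16,189/64,379/128,759/256,1519/512]  R=[95/32,3]  = 3039/1024
v_14 [BBBRBBBBRBBBBB]  L=[0,1,2,5/2,11/4,23/8,47/16,189/64,379/128,759/256,1519/512,3039/1024]  R=[95/32,3]  = 6079/2048
v_15 [BBBRBBBBRBBBBBB]  L=[0,1,2,5/2,11/4,23/8,47/16,189/64,379/128,759/256,1519/512,3039/1024,6079/2048]  R=[95/32,3]  = 12159/4096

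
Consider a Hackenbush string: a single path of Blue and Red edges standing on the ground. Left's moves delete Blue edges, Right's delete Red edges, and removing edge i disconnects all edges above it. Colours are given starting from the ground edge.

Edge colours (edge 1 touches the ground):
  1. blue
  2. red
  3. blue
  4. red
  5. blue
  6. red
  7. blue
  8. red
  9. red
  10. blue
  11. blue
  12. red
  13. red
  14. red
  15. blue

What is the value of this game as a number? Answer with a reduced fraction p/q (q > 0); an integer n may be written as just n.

Prefix values for blue red blue red blue red blue red red blue blue red red red blue via {L|R} + simplicity:
val_1 [b]  L=[0]  R=[none]  = 1
val_2 [br]  L=[0]  R=[1]  = 1/2
val_3 [brb]  L=[0; 1/2]  R=[1]  = 3/4
val_4 [brbr]  L=[0; 1/2]  R=[3/4; 1]  = 5/8
val_5 [brbrb]  L=[0; 1/2; 5/8]  R=[3/4; 1]  = 11/16
val_6 [brbrbr]  L=[0; 1/2; 5/8]  R=[11/16; 3/4; 1]  = 21/32
val_7 [brbrbrb]  L=[0; 1/2; 5/8; 21/32]  R=[11/16; 3/4; 1]  = 43/64
val_8 [brbrbrbr]  L=[0; 1/2; 5/8; 21/32]  R=[43/64; 11/16; 3/4; 1]  = 85/128
val_9 [brbrbrbrr]  L=[0; 1/2; 5/8; 21/32]  R=[85/128; 43/64; 11/16; 3/4; 1]  = 169/256
val_10 [brbrbrbrrb]  L=[0; 1/2; 5/8; 21/32; 169/256]  R=[85/128; 43/64; 11/16; 3/4; 1]  = 339/512
val_11 [brbrbrbrrbb]  L=[0; 1/2; 5/8; 21/32; 169/256; 339/512]  R=[85/128; 43/64; 11/16; 3/4; 1]  = 679/1024
val_12 [brbrbrbrrbbr]  L=[0; 1/2; 5/8; 21/32; 169/256; 339/512]  R=[679/1024; 85/128; 43/64; 11/16; 3/4; 1]  = 1357/2048
val_13 [brbrbrbrrbbrr]  L=[0; 1/2; 5/8; 21/32; 169/256; 339/512]  R=[1357/2048; 679/1024; 85/128; 43/64; 11/16; 3/4; 1]  = 2713/4096
val_14 [brbrbrbrrbbrrr]  L=[0; 1/2; 5/8; 21/32; 169/256; 339/512]  R=[2713/4096; 1357/2048; 679/1024; 85/128; 43/64; 11/16; 3/4; 1]  = 5425/8192
val_15 [brbrbrbrrbbrrrb]  L=[0; 1/2; 5/8; 21/32; 169/256; 339/512; 5425/8192]  R=[2713/4096; 1357/2048; 679/1024; 85/128; 43/64; 11/16; 3/4; 1]  = 10851/16384

10851/16384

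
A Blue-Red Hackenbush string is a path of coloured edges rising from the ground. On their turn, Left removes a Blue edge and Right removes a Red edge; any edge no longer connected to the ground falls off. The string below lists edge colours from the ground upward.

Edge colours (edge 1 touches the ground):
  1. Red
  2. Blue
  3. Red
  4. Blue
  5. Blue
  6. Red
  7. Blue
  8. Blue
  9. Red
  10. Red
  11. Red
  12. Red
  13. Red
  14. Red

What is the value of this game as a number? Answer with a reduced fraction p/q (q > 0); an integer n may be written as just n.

Recurse on prefixes of the 14-edge string Red Blue Red Blue Blue Red Blue Blue Red Red Red Red Red Red:
value_1 [R]  L=[·]  R=[0]  gives -1
value_2 [RB]  L=[-1]  R=[0]  gives -1/2
value_3 [RBR]  L=[-1]  R=[-1/2; 0]  gives -3/4
value_4 [RBRB]  L=[-1; -3/4]  R=[-1/2; 0]  gives -5/8
value_5 [RBRBB]  L=[-1; -3/4; -5/8]  R=[-1/2; 0]  gives -9/16
value_6 [RBRBBR]  L=[-1; -3/4; -5/8]  R=[-9/16; -1/2; 0]  gives -19/32
value_7 [RBRBBRB]  L=[-1; -3/4; -5/8; -19/32]  R=[-9/16; -1/2; 0]  gives -37/64
value_8 [RBRBBRBB]  L=[-1; -3/4; -5/8; -19/32; -37/64]  R=[-9/16; -1/2; 0]  gives -73/128
value_9 [RBRBBRBBR]  L=[-1; -3/4; -5/8; -19/32; -37/64]  R=[-73/128; -9/16; -1/2; 0]  gives -147/256
value_10 [RBRBBRBBRR]  L=[-1; -3/4; -5/8; -19/32; -37/64]  R=[-147/256; -73/128; -9/16; -1/2; 0]  gives -295/512
value_11 [RBRBBRBBRRR]  L=[-1; -3/4; -5/8; -19/32; -37/64]  R=[-295/512; -147/256; -73/128; -9/16; -1/2; 0]  gives -591/1024
value_12 [RBRBBRBBRRRR]  L=[-1; -3/4; -5/8; -19/32; -37/64]  R=[-591/1024; -295/512; -147/256; -73/128; -9/16; -1/2; 0]  gives -1183/2048
value_13 [RBRBBRBBRRRRR]  L=[-1; -3/4; -5/8; -19/32; -37/64]  R=[-1183/2048; -591/1024; -295/512; -147/256; -73/128; -9/16; -1/2; 0]  gives -2367/4096
value_14 [RBRBBRBBRRRRRR]  L=[-1; -3/4; -5/8; -19/32; -37/64]  R=[-2367/4096; -1183/2048; -591/1024; -295/512; -147/256; -73/128; -9/16; -1/2; 0]  gives -4735/8192

-4735/8192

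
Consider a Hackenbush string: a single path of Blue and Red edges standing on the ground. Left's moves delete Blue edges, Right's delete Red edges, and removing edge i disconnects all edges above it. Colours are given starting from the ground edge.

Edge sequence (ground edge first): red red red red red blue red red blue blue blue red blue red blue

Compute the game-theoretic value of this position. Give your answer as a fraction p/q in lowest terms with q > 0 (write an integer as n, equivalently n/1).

-4885/1024

Prefix values for red red red red red blue red red blue blue blue red blue red blue via {L|R} + simplicity:
edge 1 of 15 (red): { (no moves) | 0 } → -1
edge 2 of 15 (red): { (no moves) | -1,0 } → -2
edge 3 of 15 (red): { (no moves) | -2,-1,0 } → -3
edge 4 of 15 (red): { (no moves) | -3,-2,-1,0 } → -4
edge 5 of 15 (red): { (no moves) | -4,-3,-2,-1,0 } → -5
edge 6 of 15 (blue): { -5 | -4,-3,-2,-1,0 } → -9/2
edge 7 of 15 (red): { -5 | -9/2,-4,-3,-2,-1,0 } → -19/4
edge 8 of 15 (red): { -5 | -19/4,-9/2,-4,-3,-2,-1,0 } → -39/8
edge 9 of 15 (blue): { -5,-39/8 | -19/4,-9/2,-4,-3,-2,-1,0 } → -77/16
edge 10 of 15 (blue): { -5,-39/8,-77/16 | -19/4,-9/2,-4,-3,-2,-1,0 } → -153/32
edge 11 of 15 (blue): { -5,-39/8,-77/16,-153/32 | -19/4,-9/2,-4,-3,-2,-1,0 } → -305/64
edge 12 of 15 (red): { -5,-39/8,-77/16,-153/32 | -305/64,-19/4,-9/2,-4,-3,-2,-1,0 } → -611/128
edge 13 of 15 (blue): { -5,-39/8,-77/16,-153/32,-611/128 | -305/64,-19/4,-9/2,-4,-3,-2,-1,0 } → -1221/256
edge 14 of 15 (red): { -5,-39/8,-77/16,-153/32,-611/128 | -1221/256,-305/64,-19/4,-9/2,-4,-3,-2,-1,0 } → -2443/512
edge 15 of 15 (blue): { -5,-39/8,-77/16,-153/32,-611/128,-2443/512 | -1221/256,-305/64,-19/4,-9/2,-4,-3,-2,-1,0 } → -4885/1024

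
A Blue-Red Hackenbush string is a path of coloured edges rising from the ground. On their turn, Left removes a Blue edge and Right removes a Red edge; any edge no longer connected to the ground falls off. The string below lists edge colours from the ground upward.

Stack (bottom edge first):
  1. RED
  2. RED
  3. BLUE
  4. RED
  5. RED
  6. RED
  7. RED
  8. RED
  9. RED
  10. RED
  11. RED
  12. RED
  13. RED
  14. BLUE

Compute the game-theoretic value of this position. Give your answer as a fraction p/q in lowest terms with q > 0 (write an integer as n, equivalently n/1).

-8189/4096

R: Left { ∅ }, Right { 0 } gives simplest -1
RR: Left { ∅ }, Right { -1 0 } gives simplest -2
RRB: Left { -2 }, Right { -1 0 } gives simplest -3/2
RRBR: Left { -2 }, Right { -3/2 -1 0 } gives simplest -7/4
RRBRR: Left { -2 }, Right { -7/4 -3/2 -1 0 } gives simplest -15/8
RRBRRR: Left { -2 }, Right { -15/8 -7/4 -3/2 -1 0 } gives simplest -31/16
RRBRRRR: Left { -2 }, Right { -31/16 -15/8 -7/4 -3/2 -1 0 } gives simplest -63/32
RRBRRRRR: Left { -2 }, Right { -63/32 -31/16 -15/8 -7/4 -3/2 -1 0 } gives simplest -127/64
RRBRRRRRR: Left { -2 }, Right { -127/64 -63/32 -31/16 -15/8 -7/4 -3/2 -1 0 } gives simplest -255/128
RRBRRRRRRR: Left { -2 }, Right { -255/128 -127/64 -63/32 -31/16 -15/8 -7/4 -3/2 -1 0 } gives simplest -511/256
RRBRRRRRRRR: Left { -2 }, Right { -511/256 -255/128 -127/64 -63/32 -31/16 -15/8 -7/4 -3/2 -1 0 } gives simplest -1023/512
RRBRRRRRRRRR: Left { -2 }, Right { -1023/512 -511/256 -255/128 -127/64 -63/32 -31/16 -15/8 -7/4 -3/2 -1 0 } gives simplest -2047/1024
RRBRRRRRRRRRR: Left { -2 }, Right { -2047/1024 -1023/512 -511/256 -255/128 -127/64 -63/32 -31/16 -15/8 -7/4 -3/2 -1 0 } gives simplest -4095/2048
RRBRRRRRRRRRRB: Left { -2 -4095/2048 }, Right { -2047/1024 -1023/512 -511/256 -255/128 -127/64 -63/32 -31/16 -15/8 -7/4 -3/2 -1 0 } gives simplest -8189/4096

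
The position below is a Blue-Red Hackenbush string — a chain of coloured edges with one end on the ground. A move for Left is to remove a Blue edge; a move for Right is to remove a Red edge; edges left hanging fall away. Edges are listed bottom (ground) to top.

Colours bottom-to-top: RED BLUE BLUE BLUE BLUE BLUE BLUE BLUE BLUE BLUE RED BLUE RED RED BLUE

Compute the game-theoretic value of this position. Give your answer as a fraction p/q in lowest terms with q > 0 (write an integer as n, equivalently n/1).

R: Left { — }, Right { 0 } ⇒ simplest -1
RB: Left { -1 }, Right { 0 } ⇒ simplest -1/2
RBB: Left { -1; -1/2 }, Right { 0 } ⇒ simplest -1/4
RBBB: Left { -1; -1/2; -1/4 }, Right { 0 } ⇒ simplest -1/8
RBBBB: Left { -1; -1/2; -1/4; -1/8 }, Right { 0 } ⇒ simplest -1/16
RBBBBB: Left { -1; -1/2; -1/4; -1/8; -1/16 }, Right { 0 } ⇒ simplest -1/32
RBBBBBB: Left { -1; -1/2; -1/4; -1/8; -1/16; -1/32 }, Right { 0 } ⇒ simplest -1/64
RBBBBBBB: Left { -1; -1/2; -1/4; -1/8; -1/16; -1/32; -1/64 }, Right { 0 } ⇒ simplest -1/128
RBBBBBBBB: Left { -1; -1/2; -1/4; -1/8; -1/16; -1/32; -1/64; -1/128 }, Right { 0 } ⇒ simplest -1/256
RBBBBBBBBB: Left { -1; -1/2; -1/4; -1/8; -1/16; -1/32; -1/64; -1/128; -1/256 }, Right { 0 } ⇒ simplest -1/512
RBBBBBBBBBR: Left { -1; -1/2; -1/4; -1/8; -1/16; -1/32; -1/64; -1/128; -1/256 }, Right { -1/512; 0 } ⇒ simplest -3/1024
RBBBBBBBBBRB: Left { -1; -1/2; -1/4; -1/8; -1/16; -1/32; -1/64; -1/128; -1/256; -3/1024 }, Right { -1/512; 0 } ⇒ simplest -5/2048
RBBBBBBBBBRBR: Left { -1; -1/2; -1/4; -1/8; -1/16; -1/32; -1/64; -1/128; -1/256; -3/1024 }, Right { -5/2048; -1/512; 0 } ⇒ simplest -11/4096
RBBBBBBBBBRBRR: Left { -1; -1/2; -1/4; -1/8; -1/16; -1/32; -1/64; -1/128; -1/256; -3/1024 }, Right { -11/4096; -5/2048; -1/512; 0 } ⇒ simplest -23/8192
RBBBBBBBBBRBRRB: Left { -1; -1/2; -1/4; -1/8; -1/16; -1/32; -1/64; -1/128; -1/256; -3/1024; -23/8192 }, Right { -11/4096; -5/2048; -1/512; 0 } ⇒ simplest -45/16384

-45/16384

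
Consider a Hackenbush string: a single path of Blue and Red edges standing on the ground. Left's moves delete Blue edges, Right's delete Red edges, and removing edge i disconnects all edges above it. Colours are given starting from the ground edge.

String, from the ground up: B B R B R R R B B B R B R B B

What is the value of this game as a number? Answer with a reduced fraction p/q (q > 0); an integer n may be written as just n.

v(B) = { 0 | none } -> 1
v(BB) = { 0 1 | none } -> 2
v(BBR) = { 0 1 | 2 } -> 3/2
v(BBRB) = { 0 1 3/2 | 2 } -> 7/4
v(BBRBR) = { 0 1 3/2 | 7/4 2 } -> 13/8
v(BBRBRR) = { 0 1 3/2 | 13/8 7/4 2 } -> 25/16
v(BBRBRRR) = { 0 1 3/2 | 25/16 13/8 7/4 2 } -> 49/32
v(BBRBRRRB) = { 0 1 3/2 49/32 | 25/16 13/8 7/4 2 } -> 99/64
v(BBRBRRRBB) = { 0 1 3/2 49/32 99/64 | 25/16 13/8 7/4 2 } -> 199/128
v(BBRBRRRBBB) = { 0 1 3/2 49/32 99/64 199/128 | 25/16 13/8 7/4 2 } -> 399/256
v(BBRBRRRBBBR) = { 0 1 3/2 49/32 99/64 199/128 | 399/256 25/16 13/8 7/4 2 } -> 797/512
v(BBRBRRRBBBRB) = { 0 1 3/2 49/32 99/64 199/128 797/512 | 399/256 25/16 13/8 7/4 2 } -> 1595/1024
v(BBRBRRRBBBRBR) = { 0 1 3/2 49/32 99/64 199/128 797/512 | 1595/1024 399/256 25/16 13/8 7/4 2 } -> 3189/2048
v(BBRBRRRBBBRBRB) = { 0 1 3/2 49/32 99/64 199/128 797/512 3189/2048 | 1595/1024 399/256 25/16 13/8 7/4 2 } -> 6379/4096
v(BBRBRRRBBBRBRBB) = { 0 1 3/2 49/32 99/64 199/128 797/512 3189/2048 6379/4096 | 1595/1024 399/256 25/16 13/8 7/4 2 } -> 12759/8192

12759/8192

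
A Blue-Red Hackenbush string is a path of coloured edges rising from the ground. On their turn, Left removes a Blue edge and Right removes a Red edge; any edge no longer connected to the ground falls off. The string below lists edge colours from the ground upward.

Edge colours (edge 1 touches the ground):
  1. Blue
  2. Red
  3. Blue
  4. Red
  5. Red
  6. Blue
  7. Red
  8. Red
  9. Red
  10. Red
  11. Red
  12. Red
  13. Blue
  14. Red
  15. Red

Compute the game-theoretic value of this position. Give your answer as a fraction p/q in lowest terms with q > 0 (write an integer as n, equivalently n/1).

Recurse on prefixes of the 15-edge string Blue Red Blue Red Red Blue Red Red Red Red Red Red Blue Red Red:
step 1: add Blue to get B; options L={ 0 } R={ ∅ } — 1
step 2: add Red to get BR; options L={ 0 } R={ 1 } — 1/2
step 3: add Blue to get BRB; options L={ 0 1/2 } R={ 1 } — 3/4
step 4: add Red to get BRBR; options L={ 0 1/2 } R={ 3/4 1 } — 5/8
step 5: add Red to get BRBRR; options L={ 0 1/2 } R={ 5/8 3/4 1 } — 9/16
step 6: add Blue to get BRBRRB; options L={ 0 1/2 9/16 } R={ 5/8 3/4 1 } — 19/32
step 7: add Red to get BRBRRBR; options L={ 0 1/2 9/16 } R={ 19/32 5/8 3/4 1 } — 37/64
step 8: add Red to get BRBRRBRR; options L={ 0 1/2 9/16 } R={ 37/64 19/32 5/8 3/4 1 } — 73/128
step 9: add Red to get BRBRRBRRR; options L={ 0 1/2 9/16 } R={ 73/128 37/64 19/32 5/8 3/4 1 } — 145/256
step 10: add Red to get BRBRRBRRRR; options L={ 0 1/2 9/16 } R={ 145/256 73/128 37/64 19/32 5/8 3/4 1 } — 289/512
step 11: add Red to get BRBRRBRRRRR; options L={ 0 1/2 9/16 } R={ 289/512 145/256 73/128 37/64 19/32 5/8 3/4 1 } — 577/1024
step 12: add Red to get BRBRRBRRRRRR; options L={ 0 1/2 9/16 } R={ 577/1024 289/512 145/256 73/128 37/64 19/32 5/8 3/4 1 } — 1153/2048
step 13: add Blue to get BRBRRBRRRRRRB; options L={ 0 1/2 9/16 1153/2048 } R={ 577/1024 289/512 145/256 73/128 37/64 19/32 5/8 3/4 1 } — 2307/4096
step 14: add Red to get BRBRRBRRRRRRBR; options L={ 0 1/2 9/16 1153/2048 } R={ 2307/4096 577/1024 289/512 145/256 73/128 37/64 19/32 5/8 3/4 1 } — 4613/8192
step 15: add Red to get BRBRRBRRRRRRBRR; options L={ 0 1/2 9/16 1153/2048 } R={ 4613/8192 2307/4096 577/1024 289/512 145/256 73/128 37/64 19/32 5/8 3/4 1 } — 9225/16384

9225/16384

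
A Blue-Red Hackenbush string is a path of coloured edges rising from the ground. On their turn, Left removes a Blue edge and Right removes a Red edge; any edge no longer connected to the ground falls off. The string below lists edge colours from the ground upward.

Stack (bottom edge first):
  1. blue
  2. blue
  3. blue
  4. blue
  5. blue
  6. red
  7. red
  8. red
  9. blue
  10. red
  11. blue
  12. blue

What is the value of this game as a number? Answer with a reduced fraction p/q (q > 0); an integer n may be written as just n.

val_1 [b]  L=[0]  R=[·]  so 1
val_2 [bb]  L=[0, 1]  R=[·]  so 2
val_3 [bbb]  L=[0, 1, 2]  R=[·]  so 3
val_4 [bbbb]  L=[0, 1, 2, 3]  R=[·]  so 4
val_5 [bbbbb]  L=[0, 1, 2, 3, 4]  R=[·]  so 5
val_6 [bbbbbr]  L=[0, 1, 2, 3, 4]  R=[5]  so 9/2
val_7 [bbbbbrr]  L=[0, 1, 2, 3, 4]  R=[9/2, 5]  so 17/4
val_8 [bbbbbrrr]  L=[0, 1, 2, 3, 4]  R=[17/4, 9/2, 5]  so 33/8
val_9 [bbbbbrrrb]  L=[0, 1, 2, 3, 4, 33/8]  R=[17/4, 9/2, 5]  so 67/16
val_10 [bbbbbrrrbr]  L=[0, 1, 2, 3, 4, 33/8]  R=[67/16, 17/4, 9/2, 5]  so 133/32
val_11 [bbbbbrrrbrb]  L=[0, 1, 2, 3, 4, 33/8, 133/32]  R=[67/16, 17/4, 9/2, 5]  so 267/64
val_12 [bbbbbrrrbrbb]  L=[0, 1, 2, 3, 4, 33/8, 133/32, 267/64]  R=[67/16, 17/4, 9/2, 5]  so 535/128

535/128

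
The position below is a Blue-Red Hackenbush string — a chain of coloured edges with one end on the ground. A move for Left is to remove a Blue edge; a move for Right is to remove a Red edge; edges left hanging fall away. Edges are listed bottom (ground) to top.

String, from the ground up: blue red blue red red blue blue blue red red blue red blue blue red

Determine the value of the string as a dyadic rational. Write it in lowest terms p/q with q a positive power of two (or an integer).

10029/16384

value_1 [b]  L=[0]  R=[·]  → 1
value_2 [br]  L=[0]  R=[1]  → 1/2
value_3 [brb]  L=[0 1/2]  R=[1]  → 3/4
value_4 [brbr]  L=[0 1/2]  R=[3/4 1]  → 5/8
value_5 [brbrr]  L=[0 1/2]  R=[5/8 3/4 1]  → 9/16
value_6 [brbrrb]  L=[0 1/2 9/16]  R=[5/8 3/4 1]  → 19/32
value_7 [brbrrbb]  L=[0 1/2 9/16 19/32]  R=[5/8 3/4 1]  → 39/64
value_8 [brbrrbbb]  L=[0 1/2 9/16 19/32 39/64]  R=[5/8 3/4 1]  → 79/128
value_9 [brbrrbbbr]  L=[0 1/2 9/16 19/32 39/64]  R=[79/128 5/8 3/4 1]  → 157/256
value_10 [brbrrbbbrr]  L=[0 1/2 9/16 19/32 39/64]  R=[157/256 79/128 5/8 3/4 1]  → 313/512
value_11 [brbrrbbbrrb]  L=[0 1/2 9/16 19/32 39/64 313/512]  R=[157/256 79/128 5/8 3/4 1]  → 627/1024
value_12 [brbrrbbbrrbr]  L=[0 1/2 9/16 19/32 39/64 313/512]  R=[627/1024 157/256 79/128 5/8 3/4 1]  → 1253/2048
value_13 [brbrrbbbrrbrb]  L=[0 1/2 9/16 19/32 39/64 313/512 1253/2048]  R=[627/1024 157/256 79/128 5/8 3/4 1]  → 2507/4096
value_14 [brbrrbbbrrbrbb]  L=[0 1/2 9/16 19/32 39/64 313/512 1253/2048 2507/4096]  R=[627/1024 157/256 79/128 5/8 3/4 1]  → 5015/8192
value_15 [brbrrbbbrrbrbbr]  L=[0 1/2 9/16 19/32 39/64 313/512 1253/2048 2507/4096]  R=[5015/8192 627/1024 157/256 79/128 5/8 3/4 1]  → 10029/16384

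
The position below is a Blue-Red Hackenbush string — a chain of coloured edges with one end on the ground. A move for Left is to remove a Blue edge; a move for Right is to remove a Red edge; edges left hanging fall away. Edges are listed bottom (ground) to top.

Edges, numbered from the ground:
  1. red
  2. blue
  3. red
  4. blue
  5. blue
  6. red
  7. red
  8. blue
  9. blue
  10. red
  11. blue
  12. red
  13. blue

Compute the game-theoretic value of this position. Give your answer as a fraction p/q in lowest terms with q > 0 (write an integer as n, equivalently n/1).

Build value(s[:k]) for k = 1..13, string s = red blue red blue blue red red blue blue red blue red blue.
edge 1 of 13 (red): { — | 0 } so -1
edge 2 of 13 (blue): { -1 | 0 } so -1/2
edge 3 of 13 (red): { -1 | -1/2,0 } so -3/4
edge 4 of 13 (blue): { -1,-3/4 | -1/2,0 } so -5/8
edge 5 of 13 (blue): { -1,-3/4,-5/8 | -1/2,0 } so -9/16
edge 6 of 13 (red): { -1,-3/4,-5/8 | -9/16,-1/2,0 } so -19/32
edge 7 of 13 (red): { -1,-3/4,-5/8 | -19/32,-9/16,-1/2,0 } so -39/64
edge 8 of 13 (blue): { -1,-3/4,-5/8,-39/64 | -19/32,-9/16,-1/2,0 } so -77/128
edge 9 of 13 (blue): { -1,-3/4,-5/8,-39/64,-77/128 | -19/32,-9/16,-1/2,0 } so -153/256
edge 10 of 13 (red): { -1,-3/4,-5/8,-39/64,-77/128 | -153/256,-19/32,-9/16,-1/2,0 } so -307/512
edge 11 of 13 (blue): { -1,-3/4,-5/8,-39/64,-77/128,-307/512 | -153/256,-19/32,-9/16,-1/2,0 } so -613/1024
edge 12 of 13 (red): { -1,-3/4,-5/8,-39/64,-77/128,-307/512 | -613/1024,-153/256,-19/32,-9/16,-1/2,0 } so -1227/2048
edge 13 of 13 (blue): { -1,-3/4,-5/8,-39/64,-77/128,-307/512,-1227/2048 | -613/1024,-153/256,-19/32,-9/16,-1/2,0 } so -2453/4096

-2453/4096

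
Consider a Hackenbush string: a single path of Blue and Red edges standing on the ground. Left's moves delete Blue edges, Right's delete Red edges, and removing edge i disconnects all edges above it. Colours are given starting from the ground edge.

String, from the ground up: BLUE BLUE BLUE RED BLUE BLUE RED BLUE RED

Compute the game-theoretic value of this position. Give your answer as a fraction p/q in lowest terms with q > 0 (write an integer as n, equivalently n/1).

Build val(s[:k]) for k = 1..9, string s = BLUE BLUE BLUE RED BLUE BLUE RED BLUE RED.
step 1: add BLUE to get B; options L={ 0 } R={ (no moves) } -> 1
step 2: add BLUE to get BB; options L={ 0, 1 } R={ (no moves) } -> 2
step 3: add BLUE to get BBB; options L={ 0, 1, 2 } R={ (no moves) } -> 3
step 4: add RED to get BBBR; options L={ 0, 1, 2 } R={ 3 } -> 5/2
step 5: add BLUE to get BBBRB; options L={ 0, 1, 2, 5/2 } R={ 3 } -> 11/4
step 6: add BLUE to get BBBRBB; options L={ 0, 1, 2, 5/2, 11/4 } R={ 3 } -> 23/8
step 7: add RED to get BBBRBBR; options L={ 0, 1, 2, 5/2, 11/4 } R={ 23/8, 3 } -> 45/16
step 8: add BLUE to get BBBRBBRB; options L={ 0, 1, 2, 5/2, 11/4, 45/16 } R={ 23/8, 3 } -> 91/32
step 9: add RED to get BBBRBBRBR; options L={ 0, 1, 2, 5/2, 11/4, 45/16 } R={ 91/32, 23/8, 3 } -> 181/64

181/64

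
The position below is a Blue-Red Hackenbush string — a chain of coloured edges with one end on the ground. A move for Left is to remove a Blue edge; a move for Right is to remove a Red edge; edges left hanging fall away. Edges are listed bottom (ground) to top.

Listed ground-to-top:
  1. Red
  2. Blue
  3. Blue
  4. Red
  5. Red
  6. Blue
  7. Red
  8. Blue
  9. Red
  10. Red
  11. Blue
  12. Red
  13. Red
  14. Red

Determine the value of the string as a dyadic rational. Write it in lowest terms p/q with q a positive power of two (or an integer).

-3439/8192

Recurse on prefixes of the 14-edge string Red Blue Blue Red Red Blue Red Blue Red Red Blue Red Red Red:
1 of 14 · R · max L −∞ · min R 0 — -1
2 of 14 · RB · max L -1 · min R 0 — -1/2
3 of 14 · RBB · max L -1/2 · min R 0 — -1/4
4 of 14 · RBBR · max L -1/2 · min R -1/4 — -3/8
5 of 14 · RBBRR · max L -1/2 · min R -3/8 — -7/16
6 of 14 · RBBRRB · max L -7/16 · min R -3/8 — -13/32
7 of 14 · RBBRRBR · max L -7/16 · min R -13/32 — -27/64
8 of 14 · RBBRRBRB · max L -27/64 · min R -13/32 — -53/128
9 of 14 · RBBRRBRBR · max L -27/64 · min R -53/128 — -107/256
10 of 14 · RBBRRBRBRR · max L -27/64 · min R -107/256 — -215/512
11 of 14 · RBBRRBRBRRB · max L -215/512 · min R -107/256 — -429/1024
12 of 14 · RBBRRBRBRRBR · max L -215/512 · min R -429/1024 — -859/2048
13 of 14 · RBBRRBRBRRBRR · max L -215/512 · min R -859/2048 — -1719/4096
14 of 14 · RBBRRBRBRRBRRR · max L -215/512 · min R -1719/4096 — -3439/8192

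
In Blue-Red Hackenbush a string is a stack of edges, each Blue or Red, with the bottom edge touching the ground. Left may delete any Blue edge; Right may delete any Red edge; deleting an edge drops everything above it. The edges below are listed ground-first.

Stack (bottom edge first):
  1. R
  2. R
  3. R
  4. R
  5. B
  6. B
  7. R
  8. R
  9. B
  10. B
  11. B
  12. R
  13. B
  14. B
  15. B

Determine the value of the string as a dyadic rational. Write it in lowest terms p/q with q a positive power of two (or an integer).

Recurse on prefixes of the 15-edge string R R R R B B R R B B B R B B B:
g(R) = { ∅ | 0 } => -1
g(RR) = { ∅ | -1,0 } => -2
g(RRR) = { ∅ | -2,-1,0 } => -3
g(RRRR) = { ∅ | -3,-2,-1,0 } => -4
g(RRRRB) = { -4 | -3,-2,-1,0 } => -7/2
g(RRRRBB) = { -4,-7/2 | -3,-2,-1,0 } => -13/4
g(RRRRBBR) = { -4,-7/2 | -13/4,-3,-2,-1,0 } => -27/8
g(RRRRBBRR) = { -4,-7/2 | -27/8,-13/4,-3,-2,-1,0 } => -55/16
g(RRRRBBRRB) = { -4,-7/2,-55/16 | -27/8,-13/4,-3,-2,-1,0 } => -109/32
g(RRRRBBRRBB) = { -4,-7/2,-55/16,-109/32 | -27/8,-13/4,-3,-2,-1,0 } => -217/64
g(RRRRBBRRBBB) = { -4,-7/2,-55/16,-109/32,-217/64 | -27/8,-13/4,-3,-2,-1,0 } => -433/128
g(RRRRBBRRBBBR) = { -4,-7/2,-55/16,-109/32,-217/64 | -433/128,-27/8,-13/4,-3,-2,-1,0 } => -867/256
g(RRRRBBRRBBBRB) = { -4,-7/2,-55/16,-109/32,-217/64,-867/256 | -433/128,-27/8,-13/4,-3,-2,-1,0 } => -1733/512
g(RRRRBBRRBBBRBB) = { -4,-7/2,-55/16,-109/32,-217/64,-867/256,-1733/512 | -433/128,-27/8,-13/4,-3,-2,-1,0 } => -3465/1024
g(RRRRBBRRBBBRBBB) = { -4,-7/2,-55/16,-109/32,-217/64,-867/256,-1733/512,-3465/1024 | -433/128,-27/8,-13/4,-3,-2,-1,0 } => -6929/2048

-6929/2048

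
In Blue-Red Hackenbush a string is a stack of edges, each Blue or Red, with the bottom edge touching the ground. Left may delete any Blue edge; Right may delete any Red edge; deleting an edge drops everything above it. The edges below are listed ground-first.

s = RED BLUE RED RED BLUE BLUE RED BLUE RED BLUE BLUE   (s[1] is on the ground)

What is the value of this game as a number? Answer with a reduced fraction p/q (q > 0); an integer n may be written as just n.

-809/1024

1 of 11 · R · max L −∞ · min R 0 ⇒ -1
2 of 11 · RB · max L -1 · min R 0 ⇒ -1/2
3 of 11 · RBR · max L -1 · min R -1/2 ⇒ -3/4
4 of 11 · RBRR · max L -1 · min R -3/4 ⇒ -7/8
5 of 11 · RBRRB · max L -7/8 · min R -3/4 ⇒ -13/16
6 of 11 · RBRRBB · max L -13/16 · min R -3/4 ⇒ -25/32
7 of 11 · RBRRBBR · max L -13/16 · min R -25/32 ⇒ -51/64
8 of 11 · RBRRBBRB · max L -51/64 · min R -25/32 ⇒ -101/128
9 of 11 · RBRRBBRBR · max L -51/64 · min R -101/128 ⇒ -203/256
10 of 11 · RBRRBBRBRB · max L -203/256 · min R -101/128 ⇒ -405/512
11 of 11 · RBRRBBRBRBB · max L -405/512 · min R -101/128 ⇒ -809/1024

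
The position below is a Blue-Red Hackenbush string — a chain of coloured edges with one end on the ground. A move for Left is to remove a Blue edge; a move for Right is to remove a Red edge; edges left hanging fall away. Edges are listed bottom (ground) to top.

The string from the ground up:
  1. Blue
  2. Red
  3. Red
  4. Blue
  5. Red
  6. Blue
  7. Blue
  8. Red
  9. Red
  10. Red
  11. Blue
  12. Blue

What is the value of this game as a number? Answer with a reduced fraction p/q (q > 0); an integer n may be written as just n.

edge 1 of 12 (Blue): { 0 | — } → 1
edge 2 of 12 (Red): { 0 | 1 } → 1/2
edge 3 of 12 (Red): { 0 | 1/2 1 } → 1/4
edge 4 of 12 (Blue): { 0 1/4 | 1/2 1 } → 3/8
edge 5 of 12 (Red): { 0 1/4 | 3/8 1/2 1 } → 5/16
edge 6 of 12 (Blue): { 0 1/4 5/16 | 3/8 1/2 1 } → 11/32
edge 7 of 12 (Blue): { 0 1/4 5/16 11/32 | 3/8 1/2 1 } → 23/64
edge 8 of 12 (Red): { 0 1/4 5/16 11/32 | 23/64 3/8 1/2 1 } → 45/128
edge 9 of 12 (Red): { 0 1/4 5/16 11/32 | 45/128 23/64 3/8 1/2 1 } → 89/256
edge 10 of 12 (Red): { 0 1/4 5/16 11/32 | 89/256 45/128 23/64 3/8 1/2 1 } → 177/512
edge 11 of 12 (Blue): { 0 1/4 5/16 11/32 177/512 | 89/256 45/128 23/64 3/8 1/2 1 } → 355/1024
edge 12 of 12 (Blue): { 0 1/4 5/16 11/32 177/512 355/1024 | 89/256 45/128 23/64 3/8 1/2 1 } → 711/2048

711/2048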